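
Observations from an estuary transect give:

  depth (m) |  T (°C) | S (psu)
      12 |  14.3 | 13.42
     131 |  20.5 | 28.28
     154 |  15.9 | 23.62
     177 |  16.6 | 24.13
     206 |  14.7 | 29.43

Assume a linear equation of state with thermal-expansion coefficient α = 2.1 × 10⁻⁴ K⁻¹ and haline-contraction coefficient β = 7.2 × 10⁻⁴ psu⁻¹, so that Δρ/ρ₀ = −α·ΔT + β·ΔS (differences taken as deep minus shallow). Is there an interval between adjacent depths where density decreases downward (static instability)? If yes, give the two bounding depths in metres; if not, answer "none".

131–154 m

Evaluate Δρ/ρ₀ = −αΔT + βΔS across each adjacent pair:
  12–131 m: −αΔT+βΔS = −(2.1 × 10⁻⁴)(+6.2)+(7.2 × 10⁻⁴)(+14.86) = 9.4 × 10⁻³ → stable
  131–154 m: −αΔT+βΔS = −(2.1 × 10⁻⁴)(-4.6)+(7.2 × 10⁻⁴)(-4.66) = -2.4 × 10⁻³ → UNSTABLE
  154–177 m: −αΔT+βΔS = −(2.1 × 10⁻⁴)(+0.7)+(7.2 × 10⁻⁴)(+0.51) = 2.2 × 10⁻⁴ → stable
  177–206 m: −αΔT+βΔS = −(2.1 × 10⁻⁴)(-1.9)+(7.2 × 10⁻⁴)(+5.30) = 4.2 × 10⁻³ → stable
The 131–154 m interval has Δρ < 0: lighter water underlies denser water.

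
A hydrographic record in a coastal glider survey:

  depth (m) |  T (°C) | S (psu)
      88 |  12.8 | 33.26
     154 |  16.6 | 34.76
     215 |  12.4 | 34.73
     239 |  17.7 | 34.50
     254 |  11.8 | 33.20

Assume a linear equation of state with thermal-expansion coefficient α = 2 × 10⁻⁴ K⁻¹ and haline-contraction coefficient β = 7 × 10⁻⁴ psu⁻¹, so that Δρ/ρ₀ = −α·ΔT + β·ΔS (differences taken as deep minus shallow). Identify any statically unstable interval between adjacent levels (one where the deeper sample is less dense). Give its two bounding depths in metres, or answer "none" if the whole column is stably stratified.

Evaluate Δρ/ρ₀ = −αΔT + βΔS across each adjacent pair:
  88–154 m: −αΔT+βΔS = −(2 × 10⁻⁴)(+3.8)+(7 × 10⁻⁴)(+1.50) = 2.9 × 10⁻⁴ → stable
  154–215 m: −αΔT+βΔS = −(2 × 10⁻⁴)(-4.2)+(7 × 10⁻⁴)(-0.03) = 8.2 × 10⁻⁴ → stable
  215–239 m: −αΔT+βΔS = −(2 × 10⁻⁴)(+5.3)+(7 × 10⁻⁴)(-0.23) = -1.2 × 10⁻³ → UNSTABLE
  239–254 m: −αΔT+βΔS = −(2 × 10⁻⁴)(-5.9)+(7 × 10⁻⁴)(-1.30) = 2.7 × 10⁻⁴ → stable
The 215–239 m interval has Δρ < 0: lighter water underlies denser water.

215–239 m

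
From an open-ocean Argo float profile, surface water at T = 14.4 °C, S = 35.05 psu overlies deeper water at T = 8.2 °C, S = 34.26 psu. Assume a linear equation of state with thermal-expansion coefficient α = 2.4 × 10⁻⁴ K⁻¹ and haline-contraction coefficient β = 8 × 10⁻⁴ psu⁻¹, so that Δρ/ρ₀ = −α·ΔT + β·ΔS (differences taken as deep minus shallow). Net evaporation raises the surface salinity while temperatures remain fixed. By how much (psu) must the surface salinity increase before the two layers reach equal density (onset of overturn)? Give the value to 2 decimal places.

1.07 psu

Neutral buoyancy requires −α(T_deep − T_surf) + β(S_deep − S_surf′) = 0.
S_surf′ = S_deep − (α/β)·ΔT = 34.26 − (2.4 × 10⁻⁴/8 × 10⁻⁴)·(-6.2) = 36.1200 psu.
Increase required: 36.1200 − 35.05 = 1.0700 psu.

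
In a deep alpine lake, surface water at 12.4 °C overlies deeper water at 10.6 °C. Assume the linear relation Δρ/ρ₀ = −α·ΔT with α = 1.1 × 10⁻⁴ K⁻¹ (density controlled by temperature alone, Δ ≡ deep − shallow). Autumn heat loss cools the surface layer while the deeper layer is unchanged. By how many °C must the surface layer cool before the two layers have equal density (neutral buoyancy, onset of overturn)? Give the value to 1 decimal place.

With temperature the only control, equal density requires T_surf′ = T_deep.
T_surf′ = 10.6 °C.
Cooling required: 12.4 − 10.6 = 1.8 °C.

1.8 °C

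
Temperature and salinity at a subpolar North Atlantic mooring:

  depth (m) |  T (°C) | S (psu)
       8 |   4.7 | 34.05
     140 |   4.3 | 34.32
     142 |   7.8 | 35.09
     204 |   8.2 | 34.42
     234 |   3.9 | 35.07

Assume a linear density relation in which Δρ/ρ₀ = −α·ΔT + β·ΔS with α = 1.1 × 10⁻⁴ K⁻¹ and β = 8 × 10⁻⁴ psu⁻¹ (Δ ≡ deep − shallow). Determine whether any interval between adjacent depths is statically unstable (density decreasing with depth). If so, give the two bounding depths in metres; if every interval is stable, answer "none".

Evaluate Δρ/ρ₀ = −αΔT + βΔS across each adjacent pair:
  8–140 m: −αΔT+βΔS = −(1.1 × 10⁻⁴)(-0.4)+(8 × 10⁻⁴)(+0.27) = 2.6 × 10⁻⁴ → stable
  140–142 m: −αΔT+βΔS = −(1.1 × 10⁻⁴)(+3.5)+(8 × 10⁻⁴)(+0.77) = 2.3 × 10⁻⁴ → stable
  142–204 m: −αΔT+βΔS = −(1.1 × 10⁻⁴)(+0.4)+(8 × 10⁻⁴)(-0.67) = -5.8 × 10⁻⁴ → UNSTABLE
  204–234 m: −αΔT+βΔS = −(1.1 × 10⁻⁴)(-4.3)+(8 × 10⁻⁴)(+0.65) = 9.9 × 10⁻⁴ → stable
The 142–204 m interval has Δρ < 0: lighter water underlies denser water.

142–204 m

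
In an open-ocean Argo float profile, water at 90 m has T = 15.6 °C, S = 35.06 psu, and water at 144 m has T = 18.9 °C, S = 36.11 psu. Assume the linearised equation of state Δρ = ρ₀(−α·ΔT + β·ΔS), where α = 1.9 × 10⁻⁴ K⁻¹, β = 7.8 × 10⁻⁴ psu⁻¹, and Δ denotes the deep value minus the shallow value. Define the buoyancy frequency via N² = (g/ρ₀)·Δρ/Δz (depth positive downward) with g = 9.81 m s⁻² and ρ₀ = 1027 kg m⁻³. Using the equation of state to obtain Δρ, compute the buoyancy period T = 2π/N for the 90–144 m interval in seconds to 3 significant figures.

ΔT = +3.3 K, ΔS = +1.05 psu (deep − shallow).
Δρ/ρ₀ = −αΔT + βΔS = -6.27 × 10⁻⁴ + 8.19 × 10⁻⁴ = 1.92 × 10⁻⁴, so Δρ ≈ 0.1972 kg m⁻³.
N² = (g/ρ₀)·Δρ/Δz = g·(Δρ/ρ₀)/Δz = 9.81 × 1.92 × 10⁻⁴ / 54 = 3.4880 × 10⁻⁵ s⁻².
N = √(3.4880 × 10⁻⁵) = 5.9059 × 10⁻³ rad s⁻¹ → T = 2π/N = 1.0639 × 10³ s ≈ 1.06 × 10³ s.

1.06 × 10³ s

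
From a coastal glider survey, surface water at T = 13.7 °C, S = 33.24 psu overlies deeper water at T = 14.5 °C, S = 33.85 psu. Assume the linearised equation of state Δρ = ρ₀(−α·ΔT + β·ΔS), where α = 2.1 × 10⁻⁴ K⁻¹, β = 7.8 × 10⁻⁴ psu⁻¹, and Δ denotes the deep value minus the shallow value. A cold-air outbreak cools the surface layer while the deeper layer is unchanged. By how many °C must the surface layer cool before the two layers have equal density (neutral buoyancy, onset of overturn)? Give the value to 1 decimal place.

1.5 °C

Neutral buoyancy requires Δρ = 0, i.e. −α(T_deep − T_surf′) + β(S_deep − S_surf) = 0.
T_surf′ = T_deep − (β/α)·ΔS = 14.5 − (7.8 × 10⁻⁴/2.1 × 10⁻⁴)·(+0.61) = 12.234 °C.
Cooling required: 13.7 − (12.234) = 1.466 °C.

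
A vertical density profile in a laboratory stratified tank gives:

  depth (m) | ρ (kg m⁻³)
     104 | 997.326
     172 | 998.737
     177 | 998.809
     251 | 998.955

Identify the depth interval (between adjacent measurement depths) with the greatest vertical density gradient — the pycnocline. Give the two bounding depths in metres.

Compute the density gradient over each adjacent pair:
  104–172 m: Δρ/Δz = 1.411/68 = 0.021 kg m⁻⁴
  172–177 m: Δρ/Δz = 0.072/5 = 0.014 kg m⁻⁴
  177–251 m: Δρ/Δz = 0.146/74 = 2.0 × 10⁻³ kg m⁻⁴
The largest gradient is in the 104–172 m interval — the pycnocline.

104–172 m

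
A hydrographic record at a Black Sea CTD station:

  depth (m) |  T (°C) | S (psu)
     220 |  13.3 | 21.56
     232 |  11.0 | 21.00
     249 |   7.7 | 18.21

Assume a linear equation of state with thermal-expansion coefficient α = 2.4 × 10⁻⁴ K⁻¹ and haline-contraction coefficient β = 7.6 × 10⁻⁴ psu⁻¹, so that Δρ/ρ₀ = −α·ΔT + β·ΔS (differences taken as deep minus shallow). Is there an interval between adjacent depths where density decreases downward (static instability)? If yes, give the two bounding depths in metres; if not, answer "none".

232–249 m

Evaluate Δρ/ρ₀ = −αΔT + βΔS across each adjacent pair:
  220–232 m: −αΔT+βΔS = −(2.4 × 10⁻⁴)(-2.3)+(7.6 × 10⁻⁴)(-0.56) = 1.3 × 10⁻⁴ → stable
  232–249 m: −αΔT+βΔS = −(2.4 × 10⁻⁴)(-3.3)+(7.6 × 10⁻⁴)(-2.79) = -1.3 × 10⁻³ → UNSTABLE
The 232–249 m interval has Δρ < 0: lighter water underlies denser water.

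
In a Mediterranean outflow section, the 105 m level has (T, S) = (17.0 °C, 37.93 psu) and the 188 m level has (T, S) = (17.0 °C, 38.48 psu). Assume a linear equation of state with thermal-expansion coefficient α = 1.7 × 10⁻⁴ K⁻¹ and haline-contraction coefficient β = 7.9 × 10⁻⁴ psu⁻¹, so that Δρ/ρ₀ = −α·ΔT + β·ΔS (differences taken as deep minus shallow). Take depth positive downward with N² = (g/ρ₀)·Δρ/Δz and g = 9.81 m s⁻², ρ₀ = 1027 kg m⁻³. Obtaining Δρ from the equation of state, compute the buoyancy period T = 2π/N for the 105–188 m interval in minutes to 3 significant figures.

ΔT = +0.0 K, ΔS = +0.55 psu (deep − shallow).
Δρ/ρ₀ = −αΔT + βΔS = 0 + 4.345 × 10⁻⁴ = 4.345 × 10⁻⁴, so Δρ ≈ 0.4462 kg m⁻³.
N² = (g/ρ₀)·Δρ/Δz = g·(Δρ/ρ₀)/Δz = 9.81 × 4.345 × 10⁻⁴ / 83 = 5.1355 × 10⁻⁵ s⁻².
N = √(5.1355 × 10⁻⁵) = 7.1662 × 10⁻³ rad s⁻¹ → T = 2π/N = 876.78 s = 14.613 min ≈ 14.6 min.

14.6 min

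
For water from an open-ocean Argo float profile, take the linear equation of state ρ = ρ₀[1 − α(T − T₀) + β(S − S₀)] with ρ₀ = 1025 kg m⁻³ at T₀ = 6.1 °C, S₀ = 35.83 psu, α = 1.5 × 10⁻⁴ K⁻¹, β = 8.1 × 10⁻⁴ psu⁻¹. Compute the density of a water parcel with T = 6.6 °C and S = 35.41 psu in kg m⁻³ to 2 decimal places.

1024.57 kg m⁻³

T − T₀ = +0.5 K, S − S₀ = -0.42 psu.
Bracket = 1 − α·(+0.5) + β·(-0.42) = 1 + (-4.152 × 10⁻⁴) = 0.9995848.
ρ = 1025 × 0.9995848 = 1024.57 kg m⁻³.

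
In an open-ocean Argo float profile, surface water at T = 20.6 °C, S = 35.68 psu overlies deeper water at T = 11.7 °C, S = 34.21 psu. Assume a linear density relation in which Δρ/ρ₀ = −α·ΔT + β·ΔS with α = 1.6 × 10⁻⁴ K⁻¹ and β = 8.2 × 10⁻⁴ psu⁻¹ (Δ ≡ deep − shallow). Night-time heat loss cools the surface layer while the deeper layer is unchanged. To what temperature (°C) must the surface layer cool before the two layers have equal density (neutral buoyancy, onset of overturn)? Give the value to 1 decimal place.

Neutral buoyancy requires Δρ = 0, i.e. −α(T_deep − T_surf′) + β(S_deep − S_surf) = 0.
T_surf′ = T_deep − (β/α)·ΔS = 11.7 − (8.2 × 10⁻⁴/1.6 × 10⁻⁴)·(-1.47) = 19.234 °C.
Cooling required: 20.6 − (19.234) = 1.366 °C.

19.2 °C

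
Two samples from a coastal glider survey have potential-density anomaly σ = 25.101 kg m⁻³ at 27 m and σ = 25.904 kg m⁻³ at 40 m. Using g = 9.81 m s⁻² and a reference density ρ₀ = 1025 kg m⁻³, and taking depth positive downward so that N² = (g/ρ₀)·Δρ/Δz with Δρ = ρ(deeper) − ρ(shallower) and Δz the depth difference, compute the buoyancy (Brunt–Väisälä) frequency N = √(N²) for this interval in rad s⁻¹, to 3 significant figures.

Δρ = 1025.904 − 1025.101 = 0.803 kg m⁻³ over Δz = 40 − 27 = 13 m.
N² = (9.81/1025) × (0.803/13) = 5.9118 × 10⁻⁴ s⁻².
N = √(5.9118 × 10⁻⁴) = 0.024314 rad s⁻¹ ≈ 0.0243 rad s⁻¹.

0.0243 rad s⁻¹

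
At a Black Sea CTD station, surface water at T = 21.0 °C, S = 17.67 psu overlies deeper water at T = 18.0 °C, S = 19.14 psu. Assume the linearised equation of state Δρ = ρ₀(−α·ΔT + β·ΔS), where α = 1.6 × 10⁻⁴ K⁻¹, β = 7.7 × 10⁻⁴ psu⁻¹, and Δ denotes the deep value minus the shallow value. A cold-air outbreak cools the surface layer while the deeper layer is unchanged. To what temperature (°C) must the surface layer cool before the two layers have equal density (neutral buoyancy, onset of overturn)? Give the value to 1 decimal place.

Neutral buoyancy requires Δρ = 0, i.e. −α(T_deep − T_surf′) + β(S_deep − S_surf) = 0.
T_surf′ = T_deep − (β/α)·ΔS = 18.0 − (7.7 × 10⁻⁴/1.6 × 10⁻⁴)·(+1.47) = 10.926 °C.
Cooling required: 21.0 − (10.926) = 10.074 °C.

10.9 °C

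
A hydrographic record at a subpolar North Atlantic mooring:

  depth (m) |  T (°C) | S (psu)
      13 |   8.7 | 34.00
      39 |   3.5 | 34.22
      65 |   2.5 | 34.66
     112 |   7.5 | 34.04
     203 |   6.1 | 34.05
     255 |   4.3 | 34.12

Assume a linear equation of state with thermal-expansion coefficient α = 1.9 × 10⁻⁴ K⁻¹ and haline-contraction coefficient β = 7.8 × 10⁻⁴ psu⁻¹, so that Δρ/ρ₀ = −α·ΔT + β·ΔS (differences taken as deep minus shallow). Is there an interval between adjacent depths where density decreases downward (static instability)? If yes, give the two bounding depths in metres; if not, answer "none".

65–112 m

Evaluate Δρ/ρ₀ = −αΔT + βΔS across each adjacent pair:
  13–39 m: −αΔT+βΔS = −(1.9 × 10⁻⁴)(-5.2)+(7.8 × 10⁻⁴)(+0.22) = 1.2 × 10⁻³ → stable
  39–65 m: −αΔT+βΔS = −(1.9 × 10⁻⁴)(-1.0)+(7.8 × 10⁻⁴)(+0.44) = 5.3 × 10⁻⁴ → stable
  65–112 m: −αΔT+βΔS = −(1.9 × 10⁻⁴)(+5.0)+(7.8 × 10⁻⁴)(-0.62) = -1.4 × 10⁻³ → UNSTABLE
  112–203 m: −αΔT+βΔS = −(1.9 × 10⁻⁴)(-1.4)+(7.8 × 10⁻⁴)(+0.01) = 2.7 × 10⁻⁴ → stable
  203–255 m: −αΔT+βΔS = −(1.9 × 10⁻⁴)(-1.8)+(7.8 × 10⁻⁴)(+0.07) = 4.0 × 10⁻⁴ → stable
The 65–112 m interval has Δρ < 0: lighter water underlies denser water.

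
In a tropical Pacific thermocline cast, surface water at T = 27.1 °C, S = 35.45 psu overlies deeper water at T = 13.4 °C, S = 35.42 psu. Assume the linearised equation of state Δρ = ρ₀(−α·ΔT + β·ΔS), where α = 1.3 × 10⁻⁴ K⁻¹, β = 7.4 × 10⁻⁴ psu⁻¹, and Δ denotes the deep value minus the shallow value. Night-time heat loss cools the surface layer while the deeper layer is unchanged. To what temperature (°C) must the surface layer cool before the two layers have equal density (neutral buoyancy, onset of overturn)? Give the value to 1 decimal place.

13.6 °C

Neutral buoyancy requires Δρ = 0, i.e. −α(T_deep − T_surf′) + β(S_deep − S_surf) = 0.
T_surf′ = T_deep − (β/α)·ΔS = 13.4 − (7.4 × 10⁻⁴/1.3 × 10⁻⁴)·(-0.03) = 13.571 °C.
Cooling required: 27.1 − (13.571) = 13.529 °C.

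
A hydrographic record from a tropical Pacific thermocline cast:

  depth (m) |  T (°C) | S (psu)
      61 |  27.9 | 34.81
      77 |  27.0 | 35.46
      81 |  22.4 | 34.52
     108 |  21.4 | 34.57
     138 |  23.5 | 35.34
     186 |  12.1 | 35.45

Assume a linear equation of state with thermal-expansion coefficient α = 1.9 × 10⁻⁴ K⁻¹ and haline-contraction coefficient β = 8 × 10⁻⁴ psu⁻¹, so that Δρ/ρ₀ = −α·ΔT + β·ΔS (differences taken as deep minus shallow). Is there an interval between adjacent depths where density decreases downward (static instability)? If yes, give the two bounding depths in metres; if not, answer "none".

none

Evaluate Δρ/ρ₀ = −αΔT + βΔS across each adjacent pair:
  61–77 m: −αΔT+βΔS = −(1.9 × 10⁻⁴)(-0.9)+(8 × 10⁻⁴)(+0.65) = 6.9 × 10⁻⁴ → stable
  77–81 m: −αΔT+βΔS = −(1.9 × 10⁻⁴)(-4.6)+(8 × 10⁻⁴)(-0.94) = 1.2 × 10⁻⁴ → stable
  81–108 m: −αΔT+βΔS = −(1.9 × 10⁻⁴)(-1.0)+(8 × 10⁻⁴)(+0.05) = 2.3 × 10⁻⁴ → stable
  108–138 m: −αΔT+βΔS = −(1.9 × 10⁻⁴)(+2.1)+(8 × 10⁻⁴)(+0.77) = 2.2 × 10⁻⁴ → stable
  138–186 m: −αΔT+βΔS = −(1.9 × 10⁻⁴)(-11.4)+(8 × 10⁻⁴)(+0.11) = 2.3 × 10⁻³ → stable
Every interval has Δρ > 0: the column is stably stratified throughout.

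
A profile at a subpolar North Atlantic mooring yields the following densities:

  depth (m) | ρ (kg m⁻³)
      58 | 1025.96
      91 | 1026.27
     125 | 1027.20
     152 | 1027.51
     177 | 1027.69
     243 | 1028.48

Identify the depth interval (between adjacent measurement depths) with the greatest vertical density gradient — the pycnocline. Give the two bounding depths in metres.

Compute the density gradient over each adjacent pair:
  58–91 m: Δρ/Δz = 0.31/33 = 9.4 × 10⁻³ kg m⁻⁴
  91–125 m: Δρ/Δz = 0.93/34 = 0.027 kg m⁻⁴
  125–152 m: Δρ/Δz = 0.31/27 = 0.011 kg m⁻⁴
  152–177 m: Δρ/Δz = 0.18/25 = 7.2 × 10⁻³ kg m⁻⁴
  177–243 m: Δρ/Δz = 0.79/66 = 0.012 kg m⁻⁴
The largest gradient is in the 91–125 m interval — the pycnocline.

91–125 m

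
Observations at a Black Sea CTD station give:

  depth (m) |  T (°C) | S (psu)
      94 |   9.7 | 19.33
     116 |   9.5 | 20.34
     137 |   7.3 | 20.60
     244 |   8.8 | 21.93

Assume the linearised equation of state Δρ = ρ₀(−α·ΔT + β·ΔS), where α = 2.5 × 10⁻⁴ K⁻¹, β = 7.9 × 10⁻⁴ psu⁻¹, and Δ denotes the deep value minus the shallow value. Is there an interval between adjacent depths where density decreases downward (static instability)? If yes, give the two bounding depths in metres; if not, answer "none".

Evaluate Δρ/ρ₀ = −αΔT + βΔS across each adjacent pair:
  94–116 m: −αΔT+βΔS = −(2.5 × 10⁻⁴)(-0.2)+(7.9 × 10⁻⁴)(+1.01) = 8.5 × 10⁻⁴ → stable
  116–137 m: −αΔT+βΔS = −(2.5 × 10⁻⁴)(-2.2)+(7.9 × 10⁻⁴)(+0.26) = 7.6 × 10⁻⁴ → stable
  137–244 m: −αΔT+βΔS = −(2.5 × 10⁻⁴)(+1.5)+(7.9 × 10⁻⁴)(+1.33) = 6.8 × 10⁻⁴ → stable
Every interval has Δρ > 0: the column is stably stratified throughout.

none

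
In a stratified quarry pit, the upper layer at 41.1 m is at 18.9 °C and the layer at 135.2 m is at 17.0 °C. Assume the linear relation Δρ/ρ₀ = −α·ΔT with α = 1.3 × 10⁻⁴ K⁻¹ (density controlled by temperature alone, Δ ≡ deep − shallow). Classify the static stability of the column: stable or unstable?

stable

ΔT = 17.0 − 18.9 = -1.9 K, so Δρ/ρ₀ = −αΔT = 2.47 × 10⁻⁴.
Δρ/ρ₀ > 0, so Δρ > 0: deeper water is denser → statically stable.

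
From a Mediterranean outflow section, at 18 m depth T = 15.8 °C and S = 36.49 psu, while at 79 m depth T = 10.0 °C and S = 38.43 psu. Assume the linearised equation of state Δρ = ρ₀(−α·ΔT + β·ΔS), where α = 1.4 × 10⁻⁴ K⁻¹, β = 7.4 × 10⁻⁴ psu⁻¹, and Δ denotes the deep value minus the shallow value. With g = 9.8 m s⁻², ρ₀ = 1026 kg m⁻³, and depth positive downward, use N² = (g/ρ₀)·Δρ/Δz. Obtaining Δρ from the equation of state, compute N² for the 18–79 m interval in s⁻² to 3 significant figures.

3.61 × 10⁻⁴ s⁻²

ΔT = -5.8 K, ΔS = +1.94 psu (deep − shallow).
Δρ/ρ₀ = −αΔT + βΔS = 8.12 × 10⁻⁴ + 1.4356 × 10⁻³ = 2.2476 × 10⁻³, so Δρ ≈ 2.306 kg m⁻³.
N² = (g/ρ₀)·Δρ/Δz = g·(Δρ/ρ₀)/Δz = 9.8 × 2.2476 × 10⁻³ / 61 = 3.6109 × 10⁻⁴ s⁻² ≈ 3.61 × 10⁻⁴ s⁻².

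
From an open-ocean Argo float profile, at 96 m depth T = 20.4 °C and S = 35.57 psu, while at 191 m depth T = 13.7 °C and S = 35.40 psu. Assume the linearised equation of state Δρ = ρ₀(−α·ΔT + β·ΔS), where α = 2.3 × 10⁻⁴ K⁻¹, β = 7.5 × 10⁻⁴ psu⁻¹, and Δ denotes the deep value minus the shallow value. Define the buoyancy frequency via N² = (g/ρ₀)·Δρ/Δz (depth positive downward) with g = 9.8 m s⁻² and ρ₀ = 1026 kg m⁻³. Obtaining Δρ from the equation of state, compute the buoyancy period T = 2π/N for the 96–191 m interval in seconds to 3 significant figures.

520 s

ΔT = -6.7 K, ΔS = -0.17 psu (deep − shallow).
Δρ/ρ₀ = −αΔT + βΔS = 1.541 × 10⁻³ − 1.275 × 10⁻⁴ = 1.4135 × 10⁻³, so Δρ ≈ 1.450 kg m⁻³.
N² = (g/ρ₀)·Δρ/Δz = g·(Δρ/ρ₀)/Δz = 9.8 × 1.4135 × 10⁻³ / 95 = 1.4581 × 10⁻⁴ s⁻².
N = √(1.4581 × 10⁻⁴) = 0.012075 rad s⁻¹ → T = 2π/N = 520.35 s ≈ 520 s.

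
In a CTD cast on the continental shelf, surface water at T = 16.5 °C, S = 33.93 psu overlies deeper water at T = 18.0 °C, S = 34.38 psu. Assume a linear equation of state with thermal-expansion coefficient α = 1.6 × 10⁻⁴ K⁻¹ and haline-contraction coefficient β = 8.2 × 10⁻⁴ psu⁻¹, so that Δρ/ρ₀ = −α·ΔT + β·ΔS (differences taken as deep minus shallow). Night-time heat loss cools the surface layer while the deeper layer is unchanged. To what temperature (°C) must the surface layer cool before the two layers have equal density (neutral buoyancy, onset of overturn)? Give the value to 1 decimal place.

Neutral buoyancy requires Δρ = 0, i.e. −α(T_deep − T_surf′) + β(S_deep − S_surf) = 0.
T_surf′ = T_deep − (β/α)·ΔS = 18.0 − (8.2 × 10⁻⁴/1.6 × 10⁻⁴)·(+0.45) = 15.694 °C.
Cooling required: 16.5 − (15.694) = 0.806 °C.

15.7 °C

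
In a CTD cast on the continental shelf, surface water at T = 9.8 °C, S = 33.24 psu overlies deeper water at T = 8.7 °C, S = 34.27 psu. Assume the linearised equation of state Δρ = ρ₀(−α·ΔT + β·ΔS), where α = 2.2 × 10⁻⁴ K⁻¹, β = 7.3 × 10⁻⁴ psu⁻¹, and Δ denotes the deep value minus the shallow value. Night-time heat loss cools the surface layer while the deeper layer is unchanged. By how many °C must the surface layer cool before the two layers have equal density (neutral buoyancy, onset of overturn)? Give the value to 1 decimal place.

4.5 °C

Neutral buoyancy requires Δρ = 0, i.e. −α(T_deep − T_surf′) + β(S_deep − S_surf) = 0.
T_surf′ = T_deep − (β/α)·ΔS = 8.7 − (7.3 × 10⁻⁴/2.2 × 10⁻⁴)·(+1.03) = 5.282 °C.
Cooling required: 9.8 − (5.282) = 4.518 °C.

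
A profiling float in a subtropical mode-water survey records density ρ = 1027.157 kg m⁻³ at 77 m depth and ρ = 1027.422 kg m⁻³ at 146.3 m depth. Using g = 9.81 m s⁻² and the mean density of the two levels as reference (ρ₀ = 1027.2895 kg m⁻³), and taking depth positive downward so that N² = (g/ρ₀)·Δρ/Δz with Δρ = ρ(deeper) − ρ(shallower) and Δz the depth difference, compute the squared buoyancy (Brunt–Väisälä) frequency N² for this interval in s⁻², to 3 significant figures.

3.65 × 10⁻⁵ s⁻²

Δρ = 1027.422 − 1027.157 = 0.265 kg m⁻³ over Δz = 146.3 − 77 = 69.3 m.
N² = (9.81/1027.2895) × (0.265/69.3) = 3.6516 × 10⁻⁵ s⁻² ≈ 3.65 × 10⁻⁵ s⁻².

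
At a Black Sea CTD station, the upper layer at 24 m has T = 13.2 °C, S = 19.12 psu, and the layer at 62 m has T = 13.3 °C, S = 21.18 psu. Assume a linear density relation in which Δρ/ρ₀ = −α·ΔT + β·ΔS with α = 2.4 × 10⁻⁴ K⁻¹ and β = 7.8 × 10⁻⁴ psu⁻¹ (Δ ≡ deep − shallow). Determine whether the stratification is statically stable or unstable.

ΔT = 13.3 − 13.2 = +0.1 K and ΔS = 21.18 − 19.12 = +2.06 psu (deep − shallow).
−αΔT = -2.40 × 10⁻⁵; βΔS = 1.6068 × 10⁻³; sum Δρ/ρ₀ = 1.5828 × 10⁻³.
Δρ/ρ₀ > 0, so Δρ > 0: deeper water is denser → statically stable.

stable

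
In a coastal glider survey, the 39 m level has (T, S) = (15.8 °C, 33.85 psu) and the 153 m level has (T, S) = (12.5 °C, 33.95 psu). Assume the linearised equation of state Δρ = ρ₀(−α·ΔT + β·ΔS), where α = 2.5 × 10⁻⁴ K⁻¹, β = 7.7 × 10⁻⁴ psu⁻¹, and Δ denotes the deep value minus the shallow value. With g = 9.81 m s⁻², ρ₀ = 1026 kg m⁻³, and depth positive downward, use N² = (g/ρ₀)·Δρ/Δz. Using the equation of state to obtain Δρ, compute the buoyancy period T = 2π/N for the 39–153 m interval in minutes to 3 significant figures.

11.9 min

ΔT = -3.3 K, ΔS = +0.10 psu (deep − shallow).
Δρ/ρ₀ = −αΔT + βΔS = 8.25 × 10⁻⁴ + 7.70 × 10⁻⁵ = 9.02 × 10⁻⁴, so Δρ ≈ 0.9255 kg m⁻³.
N² = (g/ρ₀)·Δρ/Δz = g·(Δρ/ρ₀)/Δz = 9.81 × 9.02 × 10⁻⁴ / 114 = 7.7619 × 10⁻⁵ s⁻².
N = √(7.7619 × 10⁻⁵) = 8.8102 × 10⁻³ rad s⁻¹ → T = 2π/N = 713.17 s = 11.886 min ≈ 11.9 min.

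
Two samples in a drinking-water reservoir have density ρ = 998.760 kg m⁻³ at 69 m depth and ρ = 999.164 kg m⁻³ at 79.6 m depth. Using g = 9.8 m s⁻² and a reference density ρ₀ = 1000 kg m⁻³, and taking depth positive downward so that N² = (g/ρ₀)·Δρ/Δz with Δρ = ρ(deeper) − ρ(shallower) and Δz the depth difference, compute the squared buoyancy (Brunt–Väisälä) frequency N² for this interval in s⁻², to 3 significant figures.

Δρ = 999.164 − 998.760 = 0.404 kg m⁻³ over Δz = 79.6 − 69 = 10.6 m.
N² = (9.8/1000) × (0.404/10.6) = 3.7351 × 10⁻⁴ s⁻² ≈ 3.74 × 10⁻⁴ s⁻².

3.74 × 10⁻⁴ s⁻²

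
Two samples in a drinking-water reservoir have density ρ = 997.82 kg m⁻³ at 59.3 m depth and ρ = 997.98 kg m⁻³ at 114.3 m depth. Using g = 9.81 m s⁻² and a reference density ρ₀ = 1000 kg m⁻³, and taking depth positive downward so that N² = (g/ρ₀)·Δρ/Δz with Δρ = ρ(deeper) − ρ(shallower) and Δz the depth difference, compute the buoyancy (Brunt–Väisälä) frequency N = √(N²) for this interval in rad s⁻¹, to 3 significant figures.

5.34 × 10⁻³ rad s⁻¹

Δρ = 997.98 − 997.82 = 0.16 kg m⁻³ over Δz = 114.3 − 59.3 = 55 m.
N² = (9.81/1000) × (0.16/55) = 2.8538 × 10⁻⁵ s⁻².
N = √(2.8538 × 10⁻⁵) = 5.3421 × 10⁻³ rad s⁻¹ ≈ 5.34 × 10⁻³ rad s⁻¹.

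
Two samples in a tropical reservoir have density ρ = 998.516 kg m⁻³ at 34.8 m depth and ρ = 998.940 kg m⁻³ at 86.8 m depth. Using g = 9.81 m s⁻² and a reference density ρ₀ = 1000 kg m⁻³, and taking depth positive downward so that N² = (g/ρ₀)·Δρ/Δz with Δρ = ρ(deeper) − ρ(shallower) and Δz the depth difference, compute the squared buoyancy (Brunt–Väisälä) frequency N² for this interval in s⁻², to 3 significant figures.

Δρ = 998.940 − 998.516 = 0.424 kg m⁻³ over Δz = 86.8 − 34.8 = 52 m.
N² = (9.81/1000) × (0.424/52) = 7.9989 × 10⁻⁵ s⁻² ≈ 8.00 × 10⁻⁵ s⁻².

8.00 × 10⁻⁵ s⁻²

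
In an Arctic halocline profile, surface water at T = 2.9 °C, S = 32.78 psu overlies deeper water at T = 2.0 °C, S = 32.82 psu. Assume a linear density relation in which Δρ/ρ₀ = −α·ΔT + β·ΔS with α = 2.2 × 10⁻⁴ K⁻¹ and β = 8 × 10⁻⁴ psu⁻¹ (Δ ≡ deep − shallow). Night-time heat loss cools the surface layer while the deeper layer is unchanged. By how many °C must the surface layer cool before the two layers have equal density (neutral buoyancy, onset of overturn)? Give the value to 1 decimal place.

1.0 °C

Neutral buoyancy requires Δρ = 0, i.e. −α(T_deep − T_surf′) + β(S_deep − S_surf) = 0.
T_surf′ = T_deep − (β/α)·ΔS = 2.0 − (8 × 10⁻⁴/2.2 × 10⁻⁴)·(+0.04) = 1.855 °C.
Cooling required: 2.9 − (1.855) = 1.045 °C.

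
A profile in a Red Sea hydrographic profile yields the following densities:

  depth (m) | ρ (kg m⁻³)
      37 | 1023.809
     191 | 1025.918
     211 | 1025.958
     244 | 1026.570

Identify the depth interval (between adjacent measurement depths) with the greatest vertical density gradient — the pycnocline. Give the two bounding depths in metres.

Compute the density gradient over each adjacent pair:
  37–191 m: Δρ/Δz = 2.109/154 = 0.014 kg m⁻⁴
  191–211 m: Δρ/Δz = 0.040/20 = 2.0 × 10⁻³ kg m⁻⁴
  211–244 m: Δρ/Δz = 0.612/33 = 0.019 kg m⁻⁴
The largest gradient is in the 211–244 m interval — the pycnocline.

211–244 m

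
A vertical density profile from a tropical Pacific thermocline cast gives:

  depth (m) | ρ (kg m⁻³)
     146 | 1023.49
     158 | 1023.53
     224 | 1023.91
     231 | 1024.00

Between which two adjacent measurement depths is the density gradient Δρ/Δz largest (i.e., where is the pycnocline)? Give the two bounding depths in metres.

Compute the density gradient over each adjacent pair:
  146–158 m: Δρ/Δz = 0.04/12 = 3.3 × 10⁻³ kg m⁻⁴
  158–224 m: Δρ/Δz = 0.38/66 = 5.8 × 10⁻³ kg m⁻⁴
  224–231 m: Δρ/Δz = 0.09/7 = 0.013 kg m⁻⁴
The largest gradient is in the 224–231 m interval — the pycnocline.

224–231 m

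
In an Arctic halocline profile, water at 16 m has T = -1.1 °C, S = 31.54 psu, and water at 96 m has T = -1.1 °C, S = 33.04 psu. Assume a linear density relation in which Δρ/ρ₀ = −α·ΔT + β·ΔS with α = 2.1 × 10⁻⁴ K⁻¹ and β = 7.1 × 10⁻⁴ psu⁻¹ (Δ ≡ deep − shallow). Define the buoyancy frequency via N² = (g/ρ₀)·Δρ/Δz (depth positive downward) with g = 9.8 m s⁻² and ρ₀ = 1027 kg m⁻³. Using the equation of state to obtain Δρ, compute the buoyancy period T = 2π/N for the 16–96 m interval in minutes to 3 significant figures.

9.17 min

ΔT = +0.0 K, ΔS = +1.50 psu (deep − shallow).
Δρ/ρ₀ = −αΔT + βΔS = 0 + 1.065 × 10⁻³ = 1.065 × 10⁻³, so Δρ ≈ 1.094 kg m⁻³.
N² = (g/ρ₀)·Δρ/Δz = g·(Δρ/ρ₀)/Δz = 9.8 × 1.065 × 10⁻³ / 80 = 1.3046 × 10⁻⁴ s⁻².
N = √(1.3046 × 10⁻⁴) = 0.011422 rad s⁻¹ → T = 2π/N = 550.10 s = 9.1683 min ≈ 9.17 min.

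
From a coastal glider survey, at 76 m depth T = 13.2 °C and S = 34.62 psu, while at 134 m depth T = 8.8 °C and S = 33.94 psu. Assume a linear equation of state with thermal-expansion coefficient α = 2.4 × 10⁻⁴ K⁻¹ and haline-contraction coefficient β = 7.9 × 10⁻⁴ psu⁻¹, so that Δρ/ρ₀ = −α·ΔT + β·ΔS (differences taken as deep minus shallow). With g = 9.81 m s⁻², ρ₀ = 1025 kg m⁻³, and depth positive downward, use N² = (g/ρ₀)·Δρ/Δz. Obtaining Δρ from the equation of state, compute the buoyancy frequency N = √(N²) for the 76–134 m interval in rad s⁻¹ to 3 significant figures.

ΔT = -4.4 K, ΔS = -0.68 psu (deep − shallow).
Δρ/ρ₀ = −αΔT + βΔS = 1.056 × 10⁻³ − 5.372 × 10⁻⁴ = 5.188 × 10⁻⁴, so Δρ ≈ 0.5318 kg m⁻³.
N² = (g/ρ₀)·Δρ/Δz = g·(Δρ/ρ₀)/Δz = 9.81 × 5.188 × 10⁻⁴ / 58 = 8.7749 × 10⁻⁵ s⁻².
N = √(8.7749 × 10⁻⁵) = 9.3674 × 10⁻³ rad s⁻¹ ≈ 9.37 × 10⁻³ rad s⁻¹.

9.37 × 10⁻³ rad s⁻¹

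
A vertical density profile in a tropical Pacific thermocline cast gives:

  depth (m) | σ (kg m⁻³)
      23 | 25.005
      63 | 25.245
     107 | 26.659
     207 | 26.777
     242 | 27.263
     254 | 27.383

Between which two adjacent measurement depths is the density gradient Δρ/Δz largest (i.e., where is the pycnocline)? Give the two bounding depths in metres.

Compute the density gradient over each adjacent pair:
  23–63 m: Δρ/Δz = 0.240/40 = 6.0 × 10⁻³ kg m⁻⁴
  63–107 m: Δρ/Δz = 1.414/44 = 0.032 kg m⁻⁴
  107–207 m: Δρ/Δz = 0.118/100 = 1.2 × 10⁻³ kg m⁻⁴
  207–242 m: Δρ/Δz = 0.486/35 = 0.014 kg m⁻⁴
  242–254 m: Δρ/Δz = 0.120/12 = 0.010 kg m⁻⁴
The largest gradient is in the 63–107 m interval — the pycnocline.

63–107 m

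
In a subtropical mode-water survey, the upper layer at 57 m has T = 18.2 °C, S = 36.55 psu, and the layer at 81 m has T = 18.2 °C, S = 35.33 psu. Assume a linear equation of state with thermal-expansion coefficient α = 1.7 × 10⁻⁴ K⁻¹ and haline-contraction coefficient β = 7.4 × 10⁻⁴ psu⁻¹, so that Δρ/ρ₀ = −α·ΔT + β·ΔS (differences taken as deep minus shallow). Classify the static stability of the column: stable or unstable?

unstable

ΔT = 18.2 − 18.2 = +0.0 K and ΔS = 35.33 − 36.55 = -1.22 psu (deep − shallow).
−αΔT = 0; βΔS = -9.028 × 10⁻⁴; sum Δρ/ρ₀ = -9.028 × 10⁻⁴.
Δρ/ρ₀ < 0, so Δρ < 0: deeper water is lighter → statically unstable; the column would overturn.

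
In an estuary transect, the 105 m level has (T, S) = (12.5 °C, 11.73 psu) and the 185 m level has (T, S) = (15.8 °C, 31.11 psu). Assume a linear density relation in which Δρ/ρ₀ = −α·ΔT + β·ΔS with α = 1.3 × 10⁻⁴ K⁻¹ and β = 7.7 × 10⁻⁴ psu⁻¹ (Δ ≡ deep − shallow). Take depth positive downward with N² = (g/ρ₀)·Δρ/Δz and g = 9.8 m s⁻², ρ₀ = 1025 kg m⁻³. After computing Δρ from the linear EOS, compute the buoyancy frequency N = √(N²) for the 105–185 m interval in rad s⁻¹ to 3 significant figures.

0.0421 rad s⁻¹

ΔT = +3.3 K, ΔS = +19.38 psu (deep − shallow).
Δρ/ρ₀ = −αΔT + βΔS = -4.29 × 10⁻⁴ + 0.0149226 = 0.0144936, so Δρ ≈ 14.86 kg m⁻³.
N² = (g/ρ₀)·Δρ/Δz = g·(Δρ/ρ₀)/Δz = 9.8 × 0.0144936 / 80 = 1.7755 × 10⁻³ s⁻².
N = √(1.7755 × 10⁻³) = 0.042137 rad s⁻¹ ≈ 0.0421 rad s⁻¹.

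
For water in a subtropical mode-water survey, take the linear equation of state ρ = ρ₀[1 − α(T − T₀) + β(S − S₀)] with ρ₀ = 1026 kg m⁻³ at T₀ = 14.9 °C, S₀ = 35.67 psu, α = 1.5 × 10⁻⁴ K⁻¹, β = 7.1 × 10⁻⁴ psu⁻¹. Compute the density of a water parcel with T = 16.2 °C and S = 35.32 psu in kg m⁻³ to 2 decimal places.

T − T₀ = +1.3 K, S − S₀ = -0.35 psu.
Bracket = 1 − α·(+1.3) + β·(-0.35) = 1 + (-4.435 × 10⁻⁴) = 0.9995565.
ρ = 1026 × 0.9995565 = 1025.54 kg m⁻³.

1025.54 kg m⁻³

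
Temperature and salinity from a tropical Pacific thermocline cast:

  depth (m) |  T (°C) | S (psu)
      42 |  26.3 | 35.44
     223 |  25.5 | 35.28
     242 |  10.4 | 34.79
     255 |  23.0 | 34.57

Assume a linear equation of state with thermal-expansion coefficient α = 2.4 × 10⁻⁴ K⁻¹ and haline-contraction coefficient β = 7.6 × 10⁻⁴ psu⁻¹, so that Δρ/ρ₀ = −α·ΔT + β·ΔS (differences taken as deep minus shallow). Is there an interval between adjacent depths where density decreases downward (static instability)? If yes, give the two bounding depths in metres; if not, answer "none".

Evaluate Δρ/ρ₀ = −αΔT + βΔS across each adjacent pair:
  42–223 m: −αΔT+βΔS = −(2.4 × 10⁻⁴)(-0.8)+(7.6 × 10⁻⁴)(-0.16) = 7.0 × 10⁻⁵ → stable
  223–242 m: −αΔT+βΔS = −(2.4 × 10⁻⁴)(-15.1)+(7.6 × 10⁻⁴)(-0.49) = 3.3 × 10⁻³ → stable
  242–255 m: −αΔT+βΔS = −(2.4 × 10⁻⁴)(+12.6)+(7.6 × 10⁻⁴)(-0.22) = -3.2 × 10⁻³ → UNSTABLE
The 242–255 m interval has Δρ < 0: lighter water underlies denser water.

242–255 m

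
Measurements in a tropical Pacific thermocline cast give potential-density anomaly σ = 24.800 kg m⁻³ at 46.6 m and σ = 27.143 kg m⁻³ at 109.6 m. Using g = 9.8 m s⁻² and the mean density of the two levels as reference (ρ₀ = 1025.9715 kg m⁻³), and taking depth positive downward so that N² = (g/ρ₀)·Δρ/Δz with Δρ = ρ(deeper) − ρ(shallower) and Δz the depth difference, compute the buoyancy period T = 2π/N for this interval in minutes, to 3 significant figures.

5.56 min

Δρ = 1027.143 − 1024.800 = 2.343 kg m⁻³ over Δz = 109.6 − 46.6 = 63 m.
N² = (9.8/1025.9715) × (2.343/63) = 3.5524 × 10⁻⁴ s⁻².
N = √(3.5524 × 10⁻⁴) = 0.018848 rad s⁻¹, so T = 2π/N = 333.36 s = 5.5560 min ≈ 5.56 min.
A positive N² confirms static stability across the interval.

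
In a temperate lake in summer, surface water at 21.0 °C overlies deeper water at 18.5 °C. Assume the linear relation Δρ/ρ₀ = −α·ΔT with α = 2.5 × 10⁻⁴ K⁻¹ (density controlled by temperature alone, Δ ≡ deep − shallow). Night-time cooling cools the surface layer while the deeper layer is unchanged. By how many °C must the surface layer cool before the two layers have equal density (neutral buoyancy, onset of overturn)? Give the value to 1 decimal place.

2.5 °C

With temperature the only control, equal density requires T_surf′ = T_deep.
T_surf′ = 18.5 °C.
Cooling required: 21.0 − 18.5 = 2.5 °C.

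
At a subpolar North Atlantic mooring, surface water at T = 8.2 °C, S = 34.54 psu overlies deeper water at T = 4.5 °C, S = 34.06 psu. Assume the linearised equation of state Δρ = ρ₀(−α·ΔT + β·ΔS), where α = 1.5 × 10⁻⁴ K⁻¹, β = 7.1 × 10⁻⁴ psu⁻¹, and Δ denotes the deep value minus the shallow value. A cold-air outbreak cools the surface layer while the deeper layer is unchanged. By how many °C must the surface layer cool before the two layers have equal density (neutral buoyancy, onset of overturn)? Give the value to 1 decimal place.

Neutral buoyancy requires Δρ = 0, i.e. −α(T_deep − T_surf′) + β(S_deep − S_surf) = 0.
T_surf′ = T_deep − (β/α)·ΔS = 4.5 − (7.1 × 10⁻⁴/1.5 × 10⁻⁴)·(-0.48) = 6.772 °C.
Cooling required: 8.2 − (6.772) = 1.428 °C.

1.4 °C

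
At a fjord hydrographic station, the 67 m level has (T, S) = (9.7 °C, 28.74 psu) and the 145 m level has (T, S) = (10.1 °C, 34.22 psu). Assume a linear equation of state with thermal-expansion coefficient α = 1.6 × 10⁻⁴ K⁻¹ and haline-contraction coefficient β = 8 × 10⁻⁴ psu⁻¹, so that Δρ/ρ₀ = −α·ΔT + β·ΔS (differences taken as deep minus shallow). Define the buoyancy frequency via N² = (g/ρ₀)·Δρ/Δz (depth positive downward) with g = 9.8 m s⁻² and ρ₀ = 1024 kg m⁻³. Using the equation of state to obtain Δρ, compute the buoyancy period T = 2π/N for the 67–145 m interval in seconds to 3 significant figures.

270 s

ΔT = +0.4 K, ΔS = +5.48 psu (deep − shallow).
Δρ/ρ₀ = −αΔT + βΔS = -6.40 × 10⁻⁵ + 4.384 × 10⁻³ = 4.32 × 10⁻³, so Δρ ≈ 4.424 kg m⁻³.
N² = (g/ρ₀)·Δρ/Δz = g·(Δρ/ρ₀)/Δz = 9.8 × 4.32 × 10⁻³ / 78 = 5.4277 × 10⁻⁴ s⁻².
N = √(5.4277 × 10⁻⁴) = 0.023297 rad s⁻¹ → T = 2π/N = 269.70 s ≈ 270 s.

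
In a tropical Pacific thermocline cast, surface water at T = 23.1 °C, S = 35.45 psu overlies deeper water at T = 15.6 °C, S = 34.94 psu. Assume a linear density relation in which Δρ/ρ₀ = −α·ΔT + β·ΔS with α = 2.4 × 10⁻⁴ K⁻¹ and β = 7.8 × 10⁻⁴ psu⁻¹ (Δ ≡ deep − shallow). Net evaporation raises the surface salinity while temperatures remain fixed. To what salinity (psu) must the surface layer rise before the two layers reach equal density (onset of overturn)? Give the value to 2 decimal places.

37.25 psu

Neutral buoyancy requires −α(T_deep − T_surf) + β(S_deep − S_surf′) = 0.
S_surf′ = S_deep − (α/β)·ΔT = 34.94 − (2.4 × 10⁻⁴/7.8 × 10⁻⁴)·(-7.5) = 37.2477 psu.
Increase required: 37.2477 − 35.45 = 1.7977 psu.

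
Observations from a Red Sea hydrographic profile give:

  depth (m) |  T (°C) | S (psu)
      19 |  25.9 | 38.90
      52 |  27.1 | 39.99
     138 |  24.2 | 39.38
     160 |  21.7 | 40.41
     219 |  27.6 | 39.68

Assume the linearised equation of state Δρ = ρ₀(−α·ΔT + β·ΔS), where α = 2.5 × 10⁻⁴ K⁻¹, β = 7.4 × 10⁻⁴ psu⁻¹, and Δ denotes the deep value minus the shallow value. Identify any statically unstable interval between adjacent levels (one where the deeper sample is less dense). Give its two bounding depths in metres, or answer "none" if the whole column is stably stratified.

Evaluate Δρ/ρ₀ = −αΔT + βΔS across each adjacent pair:
  19–52 m: −αΔT+βΔS = −(2.5 × 10⁻⁴)(+1.2)+(7.4 × 10⁻⁴)(+1.09) = 5.1 × 10⁻⁴ → stable
  52–138 m: −αΔT+βΔS = −(2.5 × 10⁻⁴)(-2.9)+(7.4 × 10⁻⁴)(-0.61) = 2.7 × 10⁻⁴ → stable
  138–160 m: −αΔT+βΔS = −(2.5 × 10⁻⁴)(-2.5)+(7.4 × 10⁻⁴)(+1.03) = 1.4 × 10⁻³ → stable
  160–219 m: −αΔT+βΔS = −(2.5 × 10⁻⁴)(+5.9)+(7.4 × 10⁻⁴)(-0.73) = -2.0 × 10⁻³ → UNSTABLE
The 160–219 m interval has Δρ < 0: lighter water underlies denser water.

160–219 m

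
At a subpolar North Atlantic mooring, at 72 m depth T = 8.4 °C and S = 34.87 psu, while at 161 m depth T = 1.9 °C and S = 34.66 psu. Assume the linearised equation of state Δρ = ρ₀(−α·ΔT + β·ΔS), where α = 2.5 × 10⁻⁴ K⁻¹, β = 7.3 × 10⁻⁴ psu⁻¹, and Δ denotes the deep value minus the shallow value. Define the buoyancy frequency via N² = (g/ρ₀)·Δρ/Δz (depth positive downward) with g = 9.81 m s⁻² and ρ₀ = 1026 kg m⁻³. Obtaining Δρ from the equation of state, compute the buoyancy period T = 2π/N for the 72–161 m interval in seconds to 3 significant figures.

493 s

ΔT = -6.5 K, ΔS = -0.21 psu (deep − shallow).
Δρ/ρ₀ = −αΔT + βΔS = 1.625 × 10⁻³ − 1.533 × 10⁻⁴ = 1.4717 × 10⁻³, so Δρ ≈ 1.510 kg m⁻³.
N² = (g/ρ₀)·Δρ/Δz = g·(Δρ/ρ₀)/Δz = 9.81 × 1.4717 × 10⁻³ / 89 = 1.6222 × 10⁻⁴ s⁻².
N = √(1.6222 × 10⁻⁴) = 0.012737 rad s⁻¹ → T = 2π/N = 493.30 s ≈ 493 s.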